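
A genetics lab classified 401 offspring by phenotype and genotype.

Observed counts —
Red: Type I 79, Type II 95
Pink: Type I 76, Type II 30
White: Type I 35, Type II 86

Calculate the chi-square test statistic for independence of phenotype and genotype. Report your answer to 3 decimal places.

41.945

Row totals: 174, 106, 121. Column totals: 190, 211. Grand total N = 401.
Expected counts (row total × column total / N):
  Red, Type I: 174×190/401 = 82.4439
  Red, Type II: 174×211/401 = 91.5561
  Pink, Type I: 106×190/401 = 50.2244
  Pink, Type II: 106×211/401 = 55.7756
  White, Type I: 121×190/401 = 57.3317
  White, Type II: 121×211/401 = 63.6683
Contributions (O − E)²/E:
  (79 − 82.4439)²/82.4439 = 0.1439
  (95 − 91.5561)²/91.5561 = 0.1295
  (76 − 50.2244)²/50.2244 = 13.2283
  (30 − 55.7756)²/55.7756 = 11.9117
  (35 − 57.3317)²/57.3317 = 8.6986
  (86 − 63.6683)²/63.6683 = 7.8329
χ² = 0.1439 + 0.1295 + 13.2283 + 11.9117 + 8.6986 + 7.8329 = 41.945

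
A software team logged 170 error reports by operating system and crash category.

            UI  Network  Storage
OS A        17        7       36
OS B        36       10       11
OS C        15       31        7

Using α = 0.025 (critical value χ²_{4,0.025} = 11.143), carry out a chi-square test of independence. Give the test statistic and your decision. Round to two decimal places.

Row totals: 60, 57, 53. Column totals: 68, 48, 54. Grand total N = 170.
Expected counts (row total × column total / N):
  OS A, UI: 60×68/170 = 24.000
  OS A, Network: 60×48/170 = 16.941
  OS A, Storage: 60×54/170 = 19.059
  OS B, UI: 57×68/170 = 22.800
  OS B, Network: 57×48/170 = 16.094
  OS B, Storage: 57×54/170 = 18.106
  OS C, UI: 53×68/170 = 21.200
  OS C, Network: 53×48/170 = 14.965
  OS C, Storage: 53×54/170 = 16.835
Contributions (O − E)²/E:
  (17 − 24.000)²/24.000 = 2.0417
  (7 − 16.941)²/16.941 = 5.8334
  (36 − 19.059)²/19.059 = 15.0584
  (36 − 22.800)²/22.800 = 7.6421
  (10 − 16.094)²/16.094 = 2.3075
  (11 − 18.106)²/18.106 = 2.7889
  (15 − 21.200)²/21.200 = 1.8132
  (31 − 14.965)²/14.965 = 17.1815
  (7 − 16.835)²/16.835 = 5.7456
χ² = 2.0417 + 5.8334 + 15.0584 + 7.6421 + 2.3075 + 2.7889 + 1.8132 + 17.1815 + 5.7456 = 60.41
df = (3−1)(3−1) = 4. Since 60.41 > 11.143, reject the null hypothesis of independence at α = 0.025.

60.41; reject H₀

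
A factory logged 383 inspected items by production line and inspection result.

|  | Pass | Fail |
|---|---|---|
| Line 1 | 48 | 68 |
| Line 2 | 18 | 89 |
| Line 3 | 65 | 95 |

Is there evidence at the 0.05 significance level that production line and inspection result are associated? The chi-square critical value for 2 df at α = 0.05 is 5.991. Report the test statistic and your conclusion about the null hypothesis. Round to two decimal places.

19.95; reject H₀

Row totals: 116, 107, 160. Column totals: 131, 252. Grand total N = 383.
Expected counts (row total × column total / N):
  Line 1, Pass: 116×131/383 = 39.676
  Line 1, Fail: 116×252/383 = 76.324
  Line 2, Pass: 107×131/383 = 36.598
  Line 2, Fail: 107×252/383 = 70.402
  Line 3, Pass: 160×131/383 = 54.726
  Line 3, Fail: 160×252/383 = 105.274
Contributions (O − E)²/E:
  (48 − 39.676)²/39.676 = 1.7464
  (68 − 76.324)²/76.324 = 0.9078
  (18 − 36.598)²/36.598 = 9.4509
  (89 − 70.402)²/70.402 = 4.9130
  (65 − 54.726)²/54.726 = 1.9288
  (95 − 105.274)²/105.274 = 1.0027
χ² = 1.7464 + 0.9078 + 9.4509 + 4.9130 + 1.9288 + 1.0027 = 19.95
df = (3−1)(2−1) = 2. Since 19.95 > 5.991, reject the null hypothesis of independence at α = 0.05.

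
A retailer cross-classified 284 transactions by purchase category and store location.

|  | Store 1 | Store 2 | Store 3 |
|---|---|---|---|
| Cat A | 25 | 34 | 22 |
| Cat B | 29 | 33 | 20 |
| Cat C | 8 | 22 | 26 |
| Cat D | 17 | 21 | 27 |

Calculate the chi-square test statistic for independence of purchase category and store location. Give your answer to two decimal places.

Row totals: 81, 82, 56, 65. Column totals: 79, 110, 95. Grand total N = 284.
Expected counts (row total × column total / N):
  Cat A, Store 1: 81×79/284 = 22.532
  Cat A, Store 2: 81×110/284 = 31.373
  Cat A, Store 3: 81×95/284 = 27.095
  Cat B, Store 1: 82×79/284 = 22.810
  Cat B, Store 2: 82×110/284 = 31.761
  Cat B, Store 3: 82×95/284 = 27.430
  Cat C, Store 1: 56×79/284 = 15.577
  Cat C, Store 2: 56×110/284 = 21.690
  Cat C, Store 3: 56×95/284 = 18.732
  Cat D, Store 1: 65×79/284 = 18.081
  Cat D, Store 2: 65×110/284 = 25.176
  Cat D, Store 3: 65×95/284 = 21.743
Contributions (O − E)²/E:
  (25 − 22.532)²/22.532 = 0.2703
  (34 − 31.373)²/31.373 = 0.2200
  (22 − 27.095)²/27.095 = 0.9581
  (29 − 22.810)²/22.810 = 1.6798
  (33 − 31.761)²/31.761 = 0.0483
  (20 − 27.430)²/27.430 = 2.0126
  (8 − 15.577)²/15.577 = 3.6856
  (22 − 21.690)²/21.690 = 0.0044
  (26 − 18.732)²/18.732 = 2.8200
  (17 − 18.081)²/18.081 = 0.0646
  (21 − 25.176)²/25.176 = 0.6927
  (27 − 21.743)²/21.743 = 1.2710
χ² = 0.2703 + 0.2200 + 0.9581 + 1.6798 + 0.0483 + 2.0126 + 3.6856 + 0.0044 + 2.8200 + 0.0646 + 0.6927 + 1.2710 = 13.73

13.73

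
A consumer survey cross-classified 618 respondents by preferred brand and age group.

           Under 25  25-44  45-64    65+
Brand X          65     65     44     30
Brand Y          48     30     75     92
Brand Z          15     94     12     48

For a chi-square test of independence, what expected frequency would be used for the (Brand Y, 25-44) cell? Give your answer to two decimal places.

74.93

Row total (Brand Y) = 245; column total (25-44) = 189; grand total N = 618.
Expected count = (row total × column total) / N = 245 × 189 / 618 = 74.93.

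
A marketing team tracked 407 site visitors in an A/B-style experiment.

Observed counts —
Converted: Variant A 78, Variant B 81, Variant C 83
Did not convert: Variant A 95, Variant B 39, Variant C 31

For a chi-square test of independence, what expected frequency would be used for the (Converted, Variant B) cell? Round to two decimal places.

71.35

Row total (Converted) = 242; column total (Variant B) = 120; grand total N = 407.
Expected count = (row total × column total) / N = 242 × 120 / 407 = 71.35.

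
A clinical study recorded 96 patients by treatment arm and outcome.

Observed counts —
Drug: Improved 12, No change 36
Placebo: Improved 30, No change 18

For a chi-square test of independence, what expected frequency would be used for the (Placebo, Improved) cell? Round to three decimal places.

21.000

Row total (Placebo) = 48; column total (Improved) = 42; grand total N = 96.
Expected count = (row total × column total) / N = 48 × 42 / 96 = 21.000.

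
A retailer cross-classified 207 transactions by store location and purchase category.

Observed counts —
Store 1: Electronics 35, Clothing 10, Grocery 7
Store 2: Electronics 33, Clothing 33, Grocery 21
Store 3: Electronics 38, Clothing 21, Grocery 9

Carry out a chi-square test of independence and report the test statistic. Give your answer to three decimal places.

Row totals: 52, 87, 68. Column totals: 106, 64, 37. Grand total N = 207.
Expected counts (row total × column total / N):
  Store 1, Electronics: 52×106/207 = 26.6280
  Store 1, Clothing: 52×64/207 = 16.0773
  Store 1, Grocery: 52×37/207 = 9.2947
  Store 2, Electronics: 87×106/207 = 44.5507
  Store 2, Clothing: 87×64/207 = 26.8986
  Store 2, Grocery: 87×37/207 = 15.5507
  Store 3, Electronics: 68×106/207 = 34.8213
  Store 3, Clothing: 68×64/207 = 21.0242
  Store 3, Grocery: 68×37/207 = 12.1546
Contributions (O − E)²/E:
  (35 − 26.6280)²/26.6280 = 2.6322
  (10 − 16.0773)²/16.0773 = 2.2972
  (7 − 9.2947)²/9.2947 = 0.5665
  (33 − 44.5507)²/44.5507 = 2.9948
  (33 − 26.8986)²/26.8986 = 1.3840
  (21 − 15.5507)²/15.5507 = 1.9096
  (38 − 34.8213)²/34.8213 = 0.2902
  (21 − 21.0242)²/21.0242 = 0.0000
  (9 − 12.1546)²/12.1546 = 0.8187
χ² = 2.6322 + 2.2972 + 0.5665 + 2.9948 + 1.3840 + 1.9096 + 0.2902 + 0.0000 + 0.8187 = 12.893

12.893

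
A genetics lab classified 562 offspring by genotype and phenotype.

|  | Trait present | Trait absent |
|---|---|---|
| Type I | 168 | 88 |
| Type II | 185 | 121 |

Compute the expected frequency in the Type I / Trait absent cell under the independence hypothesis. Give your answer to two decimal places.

Row total (Type I) = 256; column total (Trait absent) = 209; grand total N = 562.
Expected count = (row total × column total) / N = 256 × 209 / 562 = 95.20.

95.20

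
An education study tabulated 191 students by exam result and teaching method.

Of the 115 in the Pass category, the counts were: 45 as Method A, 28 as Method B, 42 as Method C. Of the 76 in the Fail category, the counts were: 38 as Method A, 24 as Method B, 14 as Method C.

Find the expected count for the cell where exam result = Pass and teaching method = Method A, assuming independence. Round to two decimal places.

Row total (Pass) = 115; column total (Method A) = 83; grand total N = 191.
Expected count = (row total × column total) / N = 115 × 83 / 191 = 49.97.

49.97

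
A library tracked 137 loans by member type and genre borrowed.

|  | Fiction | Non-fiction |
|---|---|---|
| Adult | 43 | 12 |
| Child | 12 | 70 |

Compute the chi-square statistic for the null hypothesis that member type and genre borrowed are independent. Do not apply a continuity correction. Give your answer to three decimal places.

55.325

Row totals: 55, 82. Column totals: 55, 82. Grand total N = 137.
Expected counts (row total × column total / N):
  Adult, Fiction: 55×55/137 = 22.0803
  Adult, Non-fiction: 55×82/137 = 32.9197
  Child, Fiction: 82×55/137 = 32.9197
  Child, Non-fiction: 82×82/137 = 49.0803
Contributions (O − E)²/E:
  (43 − 22.0803)²/22.0803 = 19.8201
  (12 − 32.9197)²/32.9197 = 13.2940
  (12 − 32.9197)²/32.9197 = 13.2940
  (70 − 49.0803)²/49.0803 = 8.9167
χ² = 19.8201 + 13.2940 + 13.2940 + 8.9167 = 55.325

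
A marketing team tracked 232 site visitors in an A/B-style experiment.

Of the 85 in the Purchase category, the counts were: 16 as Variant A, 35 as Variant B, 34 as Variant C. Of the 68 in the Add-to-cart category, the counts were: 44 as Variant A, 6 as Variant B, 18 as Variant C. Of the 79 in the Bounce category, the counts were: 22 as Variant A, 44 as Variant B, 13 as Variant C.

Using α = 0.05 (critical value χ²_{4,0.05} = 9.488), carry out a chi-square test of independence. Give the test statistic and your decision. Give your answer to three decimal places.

Row totals: 85, 68, 79. Column totals: 82, 85, 65. Grand total N = 232.
Expected counts (row total × column total / N):
  Purchase, Variant A: 85×82/232 = 30.0431
  Purchase, Variant B: 85×85/232 = 31.1422
  Purchase, Variant C: 85×65/232 = 23.8147
  Add-to-cart, Variant A: 68×82/232 = 24.0345
  Add-to-cart, Variant B: 68×85/232 = 24.9138
  Add-to-cart, Variant C: 68×65/232 = 19.0517
  Bounce, Variant A: 79×82/232 = 27.9224
  Bounce, Variant B: 79×85/232 = 28.9440
  Bounce, Variant C: 79×65/232 = 22.1336
Contributions (O − E)²/E:
  (16 − 30.0431)²/30.0431 = 6.5642
  (35 − 31.1422)²/31.1422 = 0.4779
  (34 − 23.8147)²/23.8147 = 4.3561
  (44 − 24.0345)²/24.0345 = 16.5854
  (6 − 24.9138)²/24.9138 = 14.3588
  (18 − 19.0517)²/19.0517 = 0.0581
  (22 − 27.9224)²/27.9224 = 1.2562
  (44 − 28.9440)²/28.9440 = 7.8318
  (13 − 22.1336)²/22.1336 = 3.7691
χ² = 6.5642 + 0.4779 + 4.3561 + 16.5854 + 14.3588 + 0.0581 + 1.2562 + 7.8318 + 3.7691 = 55.258
df = (3−1)(3−1) = 4. Since 55.258 > 9.488, reject the null hypothesis of independence at α = 0.05.

55.258; reject H₀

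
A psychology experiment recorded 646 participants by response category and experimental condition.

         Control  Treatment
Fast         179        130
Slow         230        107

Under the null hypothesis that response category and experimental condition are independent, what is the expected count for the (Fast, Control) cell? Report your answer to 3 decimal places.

195.636

Row total (Fast) = 309; column total (Control) = 409; grand total N = 646.
Expected count = (row total × column total) / N = 309 × 409 / 646 = 195.636.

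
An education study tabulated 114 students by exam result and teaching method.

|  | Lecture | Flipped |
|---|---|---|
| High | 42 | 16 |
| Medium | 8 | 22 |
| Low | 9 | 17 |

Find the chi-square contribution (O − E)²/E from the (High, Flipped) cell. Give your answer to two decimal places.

5.13

Row total (High) = 58; column total (Flipped) = 55; N = 114.
Expected count E = 58 × 55 / 114 = 27.982.
Contribution = (O − E)²/E = (16 − 27.982)² / 27.982 = 5.13.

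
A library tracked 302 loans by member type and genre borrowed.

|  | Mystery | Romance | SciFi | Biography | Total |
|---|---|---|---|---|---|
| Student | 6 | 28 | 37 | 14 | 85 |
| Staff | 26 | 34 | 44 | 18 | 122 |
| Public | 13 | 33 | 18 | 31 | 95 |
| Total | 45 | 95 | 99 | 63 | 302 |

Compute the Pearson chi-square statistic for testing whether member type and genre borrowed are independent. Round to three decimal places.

Grand total N = 302.
Expected counts (row total × column total / N):
  Student, Mystery: 85×45/302 = 12.6656
  Student, Romance: 85×95/302 = 26.7384
  Student, SciFi: 85×99/302 = 27.8642
  Student, Biography: 85×63/302 = 17.7318
  Staff, Mystery: 122×45/302 = 18.1788
  Staff, Romance: 122×95/302 = 38.3775
  Staff, SciFi: 122×99/302 = 39.9934
  Staff, Biography: 122×63/302 = 25.4503
  Public, Mystery: 95×45/302 = 14.1556
  Public, Romance: 95×95/302 = 29.8841
  Public, SciFi: 95×99/302 = 31.1424
  Public, Biography: 95×63/302 = 19.8179
Contributions (O − E)²/E:
  (6 − 12.6656)²/12.6656 = 3.5079
  (28 − 26.7384)²/26.7384 = 0.0595
  (37 − 27.8642)²/27.8642 = 2.9953
  (14 − 17.7318)²/17.7318 = 0.7854
  (26 − 18.1788)²/18.1788 = 3.3650
  (34 − 38.3775)²/38.3775 = 0.4993
  (44 − 39.9934)²/39.9934 = 0.4014
  (18 − 25.4503)²/25.4503 = 2.1810
  (13 − 14.1556)²/14.1556 = 0.0943
  (33 − 29.8841)²/29.8841 = 0.3249
  (18 − 31.1424)²/31.1424 = 5.5462
  (31 − 19.8179)²/19.8179 = 6.3094
χ² = 3.5079 + 0.0595 + 2.9953 + 0.7854 + 3.3650 + 0.4993 + 0.4014 + 2.1810 + 0.0943 + 0.3249 + 5.5462 + 6.3094 = 26.070

26.070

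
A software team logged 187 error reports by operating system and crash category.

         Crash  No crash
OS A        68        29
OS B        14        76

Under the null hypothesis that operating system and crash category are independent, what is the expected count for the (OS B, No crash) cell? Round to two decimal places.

50.53

Row total (OS B) = 90; column total (No crash) = 105; grand total N = 187.
Expected count = (row total × column total) / N = 90 × 105 / 187 = 50.53.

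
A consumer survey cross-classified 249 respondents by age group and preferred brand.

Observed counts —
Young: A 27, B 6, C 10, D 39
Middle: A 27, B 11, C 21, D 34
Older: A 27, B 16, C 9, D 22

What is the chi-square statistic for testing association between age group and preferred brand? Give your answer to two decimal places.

Row totals: 82, 93, 74. Column totals: 81, 33, 40, 95. Grand total N = 249.
Expected counts (row total × column total / N):
  Young, A: 82×81/249 = 26.675
  Young, B: 82×33/249 = 10.867
  Young, C: 82×40/249 = 13.173
  Young, D: 82×95/249 = 31.285
  Middle, A: 93×81/249 = 30.253
  Middle, B: 93×33/249 = 12.325
  Middle, C: 93×40/249 = 14.940
  Middle, D: 93×95/249 = 35.482
  Older, A: 74×81/249 = 24.072
  Older, B: 74×33/249 = 9.807
  Older, C: 74×40/249 = 11.888
  Older, D: 74×95/249 = 28.233
Contributions (O − E)²/E:
  (27 − 26.675)²/26.675 = 0.0040
  (6 − 10.867)²/10.867 = 2.1798
  (10 − 13.173)²/13.173 = 0.7643
  (39 − 31.285)²/31.285 = 1.9025
  (27 − 30.253)²/30.253 = 0.3498
  (11 − 12.325)²/12.325 = 0.1424
  (21 − 14.940)²/14.940 = 2.4581
  (34 − 35.482)²/35.482 = 0.0619
  (27 − 24.072)²/24.072 = 0.3561
  (16 − 9.807)²/9.807 = 3.9108
  (9 − 11.888)²/11.888 = 0.7016
  (22 − 28.233)²/28.233 = 1.3761
χ² = 0.0040 + 2.1798 + 0.7643 + 1.9025 + 0.3498 + 0.1424 + 2.4581 + 0.0619 + 0.3561 + 3.9108 + 0.7016 + 1.3761 = 14.21

14.21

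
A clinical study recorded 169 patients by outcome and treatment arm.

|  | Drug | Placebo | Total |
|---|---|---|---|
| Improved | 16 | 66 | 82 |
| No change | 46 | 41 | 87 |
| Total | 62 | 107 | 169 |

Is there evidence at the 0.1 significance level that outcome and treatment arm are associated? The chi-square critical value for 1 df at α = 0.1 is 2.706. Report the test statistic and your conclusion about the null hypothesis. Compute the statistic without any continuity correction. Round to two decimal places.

20.23; reject H₀

Grand total N = 169.
Expected counts (row total × column total / N):
  Improved, Drug: 82×62/169 = 30.083
  Improved, Placebo: 82×107/169 = 51.917
  No change, Drug: 87×62/169 = 31.917
  No change, Placebo: 87×107/169 = 55.083
Contributions (O − E)²/E:
  (16 − 30.083)²/30.083 = 6.5928
  (66 − 51.917)²/51.917 = 3.8202
  (46 − 31.917)²/31.917 = 6.2140
  (41 − 55.083)²/55.083 = 3.6006
χ² = 6.5928 + 3.8202 + 6.2140 + 3.6006 = 20.23
df = (2−1)(2−1) = 1. Since 20.23 > 2.706, reject the null hypothesis of independence at α = 0.1.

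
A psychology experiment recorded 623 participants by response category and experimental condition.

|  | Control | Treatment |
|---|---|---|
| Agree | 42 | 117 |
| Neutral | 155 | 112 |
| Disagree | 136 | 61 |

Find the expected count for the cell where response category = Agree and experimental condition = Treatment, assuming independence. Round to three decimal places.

Row total (Agree) = 159; column total (Treatment) = 290; grand total N = 623.
Expected count = (row total × column total) / N = 159 × 290 / 623 = 74.013.

74.013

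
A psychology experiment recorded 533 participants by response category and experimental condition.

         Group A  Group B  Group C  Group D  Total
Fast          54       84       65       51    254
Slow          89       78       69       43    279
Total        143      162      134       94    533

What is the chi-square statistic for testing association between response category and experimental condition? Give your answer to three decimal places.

8.435

Grand total N = 533.
Expected counts (row total × column total / N):
  Fast, Group A: 254×143/533 = 68.1463
  Fast, Group B: 254×162/533 = 77.2008
  Fast, Group C: 254×134/533 = 63.8574
  Fast, Group D: 254×94/533 = 44.7955
  Slow, Group A: 279×143/533 = 74.8537
  Slow, Group B: 279×162/533 = 84.7992
  Slow, Group C: 279×134/533 = 70.1426
  Slow, Group D: 279×94/533 = 49.2045
Contributions (O − E)²/E:
  (54 − 68.1463)²/68.1463 = 2.9366
  (84 − 77.2008)²/77.2008 = 0.5988
  (65 − 63.8574)²/63.8574 = 0.0204
  (51 − 44.7955)²/44.7955 = 0.8594
  (89 − 74.8537)²/74.8537 = 2.6735
  (78 − 84.7992)²/84.7992 = 0.5452
  (69 − 70.1426)²/70.1426 = 0.0186
  (43 − 49.2045)²/49.2045 = 0.7824
χ² = 2.9366 + 0.5988 + 0.0204 + 0.8594 + 2.6735 + 0.5452 + 0.0186 + 0.7824 = 8.435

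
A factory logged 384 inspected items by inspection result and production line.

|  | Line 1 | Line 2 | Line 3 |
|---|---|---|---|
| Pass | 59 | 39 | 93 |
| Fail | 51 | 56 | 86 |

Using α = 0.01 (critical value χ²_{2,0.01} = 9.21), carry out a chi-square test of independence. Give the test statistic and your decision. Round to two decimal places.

3.89; fail to reject H₀

Row totals: 191, 193. Column totals: 110, 95, 179. Grand total N = 384.
Expected counts (row total × column total / N):
  Pass, Line 1: 191×110/384 = 54.714
  Pass, Line 2: 191×95/384 = 47.253
  Pass, Line 3: 191×179/384 = 89.034
  Fail, Line 1: 193×110/384 = 55.286
  Fail, Line 2: 193×95/384 = 47.747
  Fail, Line 3: 193×179/384 = 89.966
Contributions (O − E)²/E:
  (59 − 54.714)²/54.714 = 0.3357
  (39 − 47.253)²/47.253 = 1.4414
  (93 − 89.034)²/89.034 = 0.1767
  (51 − 55.286)²/55.286 = 0.3323
  (56 − 47.747)²/47.747 = 1.4265
  (86 − 89.966)²/89.966 = 0.1748
χ² = 0.3357 + 1.4414 + 0.1767 + 0.3323 + 1.4265 + 0.1748 = 3.89
df = (2−1)(3−1) = 2. Since 3.89 < 9.21, fail to reject the null hypothesis of independence at α = 0.01.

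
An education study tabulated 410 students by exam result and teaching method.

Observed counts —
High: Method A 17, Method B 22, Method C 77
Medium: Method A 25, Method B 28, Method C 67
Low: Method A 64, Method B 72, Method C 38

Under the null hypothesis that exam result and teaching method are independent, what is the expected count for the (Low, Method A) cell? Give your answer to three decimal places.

44.985

Row total (Low) = 174; column total (Method A) = 106; grand total N = 410.
Expected count = (row total × column total) / N = 174 × 106 / 410 = 44.985.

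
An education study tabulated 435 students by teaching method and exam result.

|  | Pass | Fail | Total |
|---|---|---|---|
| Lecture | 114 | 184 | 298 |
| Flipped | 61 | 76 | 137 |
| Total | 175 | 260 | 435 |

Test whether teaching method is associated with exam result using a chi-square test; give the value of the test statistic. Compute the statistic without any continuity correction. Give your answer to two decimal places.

1.53

Grand total N = 435.
Expected counts (row total × column total / N):
  Lecture, Pass: 298×175/435 = 119.885
  Lecture, Fail: 298×260/435 = 178.115
  Flipped, Pass: 137×175/435 = 55.115
  Flipped, Fail: 137×260/435 = 81.885
Contributions (O − E)²/E:
  (114 − 119.885)²/119.885 = 0.2889
  (184 − 178.115)²/178.115 = 0.1944
  (61 − 55.115)²/55.115 = 0.6284
  (76 − 81.885)²/81.885 = 0.4229
χ² = 0.2889 + 0.1944 + 0.6284 + 0.4229 = 1.53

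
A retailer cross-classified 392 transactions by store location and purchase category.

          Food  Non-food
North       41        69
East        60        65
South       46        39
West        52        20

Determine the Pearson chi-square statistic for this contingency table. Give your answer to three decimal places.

Row totals: 110, 125, 85, 72. Column totals: 199, 193. Grand total N = 392.
Expected counts (row total × column total / N):
  North, Food: 110×199/392 = 55.8418
  North, Non-food: 110×193/392 = 54.1582
  East, Food: 125×199/392 = 63.4566
  East, Non-food: 125×193/392 = 61.5434
  South, Food: 85×199/392 = 43.1505
  South, Non-food: 85×193/392 = 41.8495
  West, Food: 72×199/392 = 36.5510
  West, Non-food: 72×193/392 = 35.4490
Contributions (O − E)²/E:
  (41 − 55.8418)²/55.8418 = 3.9447
  (69 − 54.1582)²/54.1582 = 4.0673
  (60 − 63.4566)²/63.4566 = 0.1883
  (65 − 61.5434)²/61.5434 = 0.1941
  (46 − 43.1505)²/43.1505 = 0.1882
  (39 − 41.8495)²/41.8495 = 0.1940
  (52 − 36.5510)²/36.5510 = 6.5298
  (20 − 35.4490)²/35.4490 = 6.7328
χ² = 3.9447 + 4.0673 + 0.1883 + 0.1941 + 0.1882 + 0.1940 + 6.5298 + 6.7328 = 22.039

22.039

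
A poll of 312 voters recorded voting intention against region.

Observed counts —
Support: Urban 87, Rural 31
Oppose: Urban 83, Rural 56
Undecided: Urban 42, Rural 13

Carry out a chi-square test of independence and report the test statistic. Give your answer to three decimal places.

7.928

Row totals: 118, 139, 55. Column totals: 212, 100. Grand total N = 312.
Expected counts (row total × column total / N):
  Support, Urban: 118×212/312 = 80.1795
  Support, Rural: 118×100/312 = 37.8205
  Oppose, Urban: 139×212/312 = 94.4487
  Oppose, Rural: 139×100/312 = 44.5513
  Undecided, Urban: 55×212/312 = 37.3718
  Undecided, Rural: 55×100/312 = 17.6282
Contributions (O − E)²/E:
  (87 − 80.1795)²/80.1795 = 0.5802
  (31 − 37.8205)²/37.8205 = 1.2300
  (83 − 94.4487)²/94.4487 = 1.3878
  (56 − 44.5513)²/44.5513 = 2.9421
  (42 − 37.3718)²/37.3718 = 0.5732
  (13 − 17.6282)²/17.6282 = 1.2151
χ² = 0.5802 + 1.2300 + 1.3878 + 2.9421 + 0.5732 + 1.2151 = 7.928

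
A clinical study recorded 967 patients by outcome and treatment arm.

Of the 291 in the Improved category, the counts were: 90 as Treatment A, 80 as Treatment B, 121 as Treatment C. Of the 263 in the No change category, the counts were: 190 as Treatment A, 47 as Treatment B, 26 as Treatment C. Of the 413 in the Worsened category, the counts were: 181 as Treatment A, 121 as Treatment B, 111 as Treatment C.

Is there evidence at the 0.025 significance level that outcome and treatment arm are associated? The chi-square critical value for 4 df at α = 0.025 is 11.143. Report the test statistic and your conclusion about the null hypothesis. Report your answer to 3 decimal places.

Row totals: 291, 263, 413. Column totals: 461, 248, 258. Grand total N = 967.
Expected counts (row total × column total / N):
  Improved, Treatment A: 291×461/967 = 138.7291
  Improved, Treatment B: 291×248/967 = 74.6308
  Improved, Treatment C: 291×258/967 = 77.6401
  No change, Treatment A: 263×461/967 = 125.3806
  No change, Treatment B: 263×248/967 = 67.4498
  No change, Treatment C: 263×258/967 = 70.1696
  Worsened, Treatment A: 413×461/967 = 196.8904
  Worsened, Treatment B: 413×248/967 = 105.9193
  Worsened, Treatment C: 413×258/967 = 110.1903
Contributions (O − E)²/E:
  (90 − 138.7291)²/138.7291 = 17.1163
  (80 − 74.6308)²/74.6308 = 0.3863
  (121 − 77.6401)²/77.6401 = 24.2153
  (190 − 125.3806)²/125.3806 = 33.3039
  (47 − 67.4498)²/67.4498 = 6.2001
  (26 − 70.1696)²/70.1696 = 27.8034
  (181 − 196.8904)²/196.8904 = 1.2825
  (121 − 105.9193)²/105.9193 = 2.1472
  (111 − 110.1903)²/110.1903 = 0.0059
χ² = 17.1163 + 0.3863 + 24.2153 + 33.3039 + 6.2001 + 27.8034 + 1.2825 + 2.1472 + 0.0059 = 112.461
df = (3−1)(3−1) = 4. Since 112.461 > 11.143, reject the null hypothesis of independence at α = 0.025.

112.461; reject H₀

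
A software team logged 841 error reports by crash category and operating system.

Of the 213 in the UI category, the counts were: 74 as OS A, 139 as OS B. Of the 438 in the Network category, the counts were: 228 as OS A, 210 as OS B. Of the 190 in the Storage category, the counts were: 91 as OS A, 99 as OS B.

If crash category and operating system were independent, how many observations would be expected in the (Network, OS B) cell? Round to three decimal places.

Row total (Network) = 438; column total (OS B) = 448; grand total N = 841.
Expected count = (row total × column total) / N = 438 × 448 / 841 = 233.322.

233.322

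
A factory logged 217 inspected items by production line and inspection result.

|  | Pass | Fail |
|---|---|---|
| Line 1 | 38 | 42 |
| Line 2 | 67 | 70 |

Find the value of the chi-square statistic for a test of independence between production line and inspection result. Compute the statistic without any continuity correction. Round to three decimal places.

Row totals: 80, 137. Column totals: 105, 112. Grand total N = 217.
Expected counts (row total × column total / N):
  Line 1, Pass: 80×105/217 = 38.7097
  Line 1, Fail: 80×112/217 = 41.2903
  Line 2, Pass: 137×105/217 = 66.2903
  Line 2, Fail: 137×112/217 = 70.7097
Contributions (O − E)²/E:
  (38 − 38.7097)²/38.7097 = 0.0130
  (42 − 41.2903)²/41.2903 = 0.0122
  (67 − 66.2903)²/66.2903 = 0.0076
  (70 − 70.7097)²/70.7097 = 0.0071
χ² = 0.0130 + 0.0122 + 0.0076 + 0.0071 = 0.040

0.040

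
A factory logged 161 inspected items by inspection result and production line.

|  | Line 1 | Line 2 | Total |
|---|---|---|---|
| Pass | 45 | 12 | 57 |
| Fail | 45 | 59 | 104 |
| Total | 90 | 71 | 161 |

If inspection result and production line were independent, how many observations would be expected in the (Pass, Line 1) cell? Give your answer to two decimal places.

Row total (Pass) = 57; column total (Line 1) = 90; grand total N = 161.
Expected count = (row total × column total) / N = 57 × 90 / 161 = 31.86.

31.86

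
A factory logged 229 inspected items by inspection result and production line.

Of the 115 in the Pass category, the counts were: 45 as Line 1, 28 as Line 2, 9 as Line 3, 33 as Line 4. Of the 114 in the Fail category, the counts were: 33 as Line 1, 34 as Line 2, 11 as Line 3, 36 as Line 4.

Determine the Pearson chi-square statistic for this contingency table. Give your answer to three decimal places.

Row totals: 115, 114. Column totals: 78, 62, 20, 69. Grand total N = 229.
Expected counts (row total × column total / N):
  Pass, Line 1: 115×78/229 = 39.1703
  Pass, Line 2: 115×62/229 = 31.1354
  Pass, Line 3: 115×20/229 = 10.0437
  Pass, Line 4: 115×69/229 = 34.6507
  Fail, Line 1: 114×78/229 = 38.8297
  Fail, Line 2: 114×62/229 = 30.8646
  Fail, Line 3: 114×20/229 = 9.9563
  Fail, Line 4: 114×69/229 = 34.3493
Contributions (O − E)²/E:
  (45 − 39.1703)²/39.1703 = 0.8676
  (28 − 31.1354)²/31.1354 = 0.3157
  (9 − 10.0437)²/10.0437 = 0.1085
  (33 − 34.6507)²/34.6507 = 0.0786
  (33 − 38.8297)²/38.8297 = 0.8752
  (34 − 30.8646)²/30.8646 = 0.3185
  (11 − 9.9563)²/9.9563 = 0.1094
  (36 − 34.3493)²/34.3493 = 0.0793
χ² = 0.8676 + 0.3157 + 0.1085 + 0.0786 + 0.8752 + 0.3185 + 0.1094 + 0.0793 = 2.753

2.753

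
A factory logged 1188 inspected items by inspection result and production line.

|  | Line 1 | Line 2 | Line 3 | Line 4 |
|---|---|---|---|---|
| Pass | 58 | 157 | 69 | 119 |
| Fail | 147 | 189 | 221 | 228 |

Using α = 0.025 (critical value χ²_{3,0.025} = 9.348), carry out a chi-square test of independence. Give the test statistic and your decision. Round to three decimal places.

36.443; reject H₀

Row totals: 403, 785. Column totals: 205, 346, 290, 347. Grand total N = 1188.
Expected counts (row total × column total / N):
  Pass, Line 1: 403×205/1188 = 69.5412
  Pass, Line 2: 403×346/1188 = 117.3721
  Pass, Line 3: 403×290/1188 = 98.3754
  Pass, Line 4: 403×347/1188 = 117.7113
  Fail, Line 1: 785×205/1188 = 135.4588
  Fail, Line 2: 785×346/1188 = 228.6279
  Fail, Line 3: 785×290/1188 = 191.6246
  Fail, Line 4: 785×347/1188 = 229.2887
Contributions (O − E)²/E:
  (58 − 69.5412)²/69.5412 = 1.9154
  (157 − 117.3721)²/117.3721 = 13.3794
  (69 − 98.3754)²/98.3754 = 8.7716
  (119 − 117.7113)²/117.7113 = 0.0141
  (147 − 135.4588)²/135.4588 = 0.9833
  (189 − 228.6279)²/228.6279 = 6.8687
  (221 − 191.6246)²/191.6246 = 4.5031
  (228 − 229.2887)²/229.2887 = 0.0072
χ² = 1.9154 + 13.3794 + 8.7716 + 0.0141 + 0.9833 + 6.8687 + 4.5031 + 0.0072 = 36.443
df = (2−1)(4−1) = 3. Since 36.443 > 9.348, reject the null hypothesis of independence at α = 0.025.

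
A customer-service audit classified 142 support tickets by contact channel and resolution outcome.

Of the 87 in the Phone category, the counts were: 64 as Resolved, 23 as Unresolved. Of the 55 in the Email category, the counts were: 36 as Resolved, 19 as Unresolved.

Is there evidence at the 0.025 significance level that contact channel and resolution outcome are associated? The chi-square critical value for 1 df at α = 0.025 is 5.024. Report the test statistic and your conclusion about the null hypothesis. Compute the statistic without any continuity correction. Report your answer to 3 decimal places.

1.064; fail to reject H₀

Row totals: 87, 55. Column totals: 100, 42. Grand total N = 142.
Expected counts (row total × column total / N):
  Phone, Resolved: 87×100/142 = 61.2676
  Phone, Unresolved: 87×42/142 = 25.7324
  Email, Resolved: 55×100/142 = 38.7324
  Email, Unresolved: 55×42/142 = 16.2676
Contributions (O − E)²/E:
  (64 − 61.2676)²/61.2676 = 0.1219
  (23 − 25.7324)²/25.7324 = 0.2901
  (36 − 38.7324)²/38.7324 = 0.1928
  (19 − 16.2676)²/16.2676 = 0.4589
χ² = 0.1219 + 0.2901 + 0.1928 + 0.4589 = 1.064
df = (2−1)(2−1) = 1. Since 1.064 < 5.024, fail to reject the null hypothesis of independence at α = 0.025.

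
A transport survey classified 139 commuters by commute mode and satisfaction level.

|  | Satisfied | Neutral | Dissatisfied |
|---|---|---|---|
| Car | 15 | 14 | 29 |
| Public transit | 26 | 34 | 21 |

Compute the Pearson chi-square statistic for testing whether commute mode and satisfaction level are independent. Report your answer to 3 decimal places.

Row totals: 58, 81. Column totals: 41, 48, 50. Grand total N = 139.
Expected counts (row total × column total / N):
  Car, Satisfied: 58×41/139 = 17.1079
  Car, Neutral: 58×48/139 = 20.0288
  Car, Dissatisfied: 58×50/139 = 20.8633
  Public transit, Satisfied: 81×41/139 = 23.8921
  Public transit, Neutral: 81×48/139 = 27.9712
  Public transit, Dissatisfied: 81×50/139 = 29.1367
Contributions (O − E)²/E:
  (15 − 17.1079)²/17.1079 = 0.2597
  (14 − 20.0288)²/20.0288 = 1.8147
  (29 − 20.8633)²/20.8633 = 3.1733
  (26 − 23.8921)²/23.8921 = 0.1860
  (34 − 27.9712)²/27.9712 = 1.2994
  (21 − 29.1367)²/29.1367 = 2.2723
χ² = 0.2597 + 1.8147 + 3.1733 + 0.1860 + 1.2994 + 2.2723 = 9.005

9.005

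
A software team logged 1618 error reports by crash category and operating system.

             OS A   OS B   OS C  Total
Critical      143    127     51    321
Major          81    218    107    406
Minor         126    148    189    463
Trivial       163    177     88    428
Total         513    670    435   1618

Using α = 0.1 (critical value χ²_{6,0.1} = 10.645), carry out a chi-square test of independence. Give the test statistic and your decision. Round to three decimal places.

Grand total N = 1618.
Expected counts (row total × column total / N):
  Critical, OS A: 321×513/1618 = 101.7756
  Critical, OS B: 321×670/1618 = 132.9234
  Critical, OS C: 321×435/1618 = 86.3010
  Major, OS A: 406×513/1618 = 128.7256
  Major, OS B: 406×670/1618 = 168.1211
  Major, OS C: 406×435/1618 = 109.1533
  Minor, OS A: 463×513/1618 = 146.7979
  Minor, OS B: 463×670/1618 = 191.7244
  Minor, OS C: 463×435/1618 = 124.4778
  Trivial, OS A: 428×513/1618 = 135.7009
  Trivial, OS B: 428×670/1618 = 177.2311
  Trivial, OS C: 428×435/1618 = 115.0680
Contributions (O − E)²/E:
  (143 − 101.7756)²/101.7756 = 16.6980
  (127 − 132.9234)²/132.9234 = 0.2640
  (51 − 86.3010)²/86.3010 = 14.4397
  (81 − 128.7256)²/128.7256 = 17.6945
  (218 − 168.1211)²/168.1211 = 14.7983
  (107 − 109.1533)²/109.1533 = 0.0425
  (126 − 146.7979)²/146.7979 = 2.9466
  (148 − 191.7244)²/191.7244 = 9.9717
  (189 − 124.4778)²/124.4778 = 33.4446
  (163 − 135.7009)²/135.7009 = 5.4918
  (177 − 177.2311)²/177.2311 = 0.0003
  (88 − 115.0680)²/115.0680 = 6.3673
χ² = 16.6980 + 0.2640 + 14.4397 + 17.6945 + 14.7983 + 0.0425 + 2.9466 + 9.9717 + 33.4446 + 5.4918 + 0.0003 + 6.3673 = 122.159
df = (4−1)(3−1) = 6. Since 122.159 > 10.645, reject the null hypothesis of independence at α = 0.1.

122.159; reject H₀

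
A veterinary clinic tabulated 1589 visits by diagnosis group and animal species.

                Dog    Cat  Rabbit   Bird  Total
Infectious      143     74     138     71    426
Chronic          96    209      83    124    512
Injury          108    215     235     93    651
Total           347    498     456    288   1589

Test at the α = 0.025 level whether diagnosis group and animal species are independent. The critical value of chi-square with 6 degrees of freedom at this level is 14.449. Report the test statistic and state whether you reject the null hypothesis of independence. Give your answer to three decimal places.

137.641; reject H₀

Grand total N = 1589.
Expected counts (row total × column total / N):
  Infectious, Dog: 426×347/1589 = 93.0283
  Infectious, Cat: 426×498/1589 = 133.5104
  Infectious, Rabbit: 426×456/1589 = 122.2505
  Infectious, Bird: 426×288/1589 = 77.2108
  Chronic, Dog: 512×347/1589 = 111.8087
  Chronic, Cat: 512×498/1589 = 160.4632
  Chronic, Rabbit: 512×456/1589 = 146.9301
  Chronic, Bird: 512×288/1589 = 92.7980
  Injury, Dog: 651×347/1589 = 142.1630
  Injury, Cat: 651×498/1589 = 204.0264
  Injury, Rabbit: 651×456/1589 = 186.8194
  Injury, Bird: 651×288/1589 = 117.9912
Contributions (O − E)²/E:
  (143 − 93.0283)²/93.0283 = 26.8431
  (74 − 133.5104)²/133.5104 = 26.5259
  (138 − 122.2505)²/122.2505 = 2.0290
  (71 − 77.2108)²/77.2108 = 0.4996
  (96 − 111.8087)²/111.8087 = 2.2352
  (209 − 160.4632)²/160.4632 = 14.6814
  (83 − 146.9301)²/146.9301 = 27.8163
  (124 − 92.7980)²/92.7980 = 10.4912
  (108 − 142.1630)²/142.1630 = 8.2097
  (215 − 204.0264)²/204.0264 = 0.5902
  (235 − 186.8194)²/186.8194 = 12.4257
  (93 − 117.9912)²/117.9912 = 5.2933
χ² = 26.8431 + 26.5259 + 2.0290 + 0.4996 + 2.2352 + 14.6814 + 27.8163 + 10.4912 + 8.2097 + 0.5902 + 12.4257 + 5.2933 = 137.641
df = (3−1)(4−1) = 6. Since 137.641 > 14.449, reject the null hypothesis of independence at α = 0.025.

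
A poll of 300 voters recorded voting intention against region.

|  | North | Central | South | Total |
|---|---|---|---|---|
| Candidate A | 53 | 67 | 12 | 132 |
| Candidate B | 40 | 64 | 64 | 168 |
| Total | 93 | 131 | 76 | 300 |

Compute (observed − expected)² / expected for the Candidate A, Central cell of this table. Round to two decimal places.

1.52

Row total (Candidate A) = 132; column total (Central) = 131; N = 300.
Expected count E = 132 × 131 / 300 = 57.640.
Contribution = (O − E)²/E = (67 − 57.640)² / 57.640 = 1.52.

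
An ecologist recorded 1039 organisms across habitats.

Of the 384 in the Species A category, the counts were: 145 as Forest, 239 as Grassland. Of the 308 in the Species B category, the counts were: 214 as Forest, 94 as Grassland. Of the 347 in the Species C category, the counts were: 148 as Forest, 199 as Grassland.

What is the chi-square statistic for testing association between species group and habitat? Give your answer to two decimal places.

76.70

Row totals: 384, 308, 347. Column totals: 507, 532. Grand total N = 1039.
Expected counts (row total × column total / N):
  Species A, Forest: 384×507/1039 = 187.380
  Species A, Grassland: 384×532/1039 = 196.620
  Species B, Forest: 308×507/1039 = 150.295
  Species B, Grassland: 308×532/1039 = 157.705
  Species C, Forest: 347×507/1039 = 169.325
  Species C, Grassland: 347×532/1039 = 177.675
Contributions (O − E)²/E:
  (145 − 187.380)²/187.380 = 9.5851
  (239 − 196.620)²/196.620 = 9.1347
  (214 − 150.295)²/150.295 = 27.0024
  (94 − 157.705)²/157.705 = 25.7337
  (148 − 169.325)²/169.325 = 2.6857
  (199 − 177.675)²/177.675 = 2.5595
χ² = 9.5851 + 9.1347 + 27.0024 + 25.7337 + 2.6857 + 2.5595 = 76.70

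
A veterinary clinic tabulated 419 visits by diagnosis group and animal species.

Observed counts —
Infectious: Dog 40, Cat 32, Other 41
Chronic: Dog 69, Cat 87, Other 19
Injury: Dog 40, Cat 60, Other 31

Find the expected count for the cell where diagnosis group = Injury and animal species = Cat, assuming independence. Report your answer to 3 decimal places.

55.964

Row total (Injury) = 131; column total (Cat) = 179; grand total N = 419.
Expected count = (row total × column total) / N = 131 × 179 / 419 = 55.964.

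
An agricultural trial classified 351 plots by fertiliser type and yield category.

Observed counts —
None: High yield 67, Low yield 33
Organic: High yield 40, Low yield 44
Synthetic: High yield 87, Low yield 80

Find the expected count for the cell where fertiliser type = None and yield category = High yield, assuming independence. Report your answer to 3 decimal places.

55.271

Row total (None) = 100; column total (High yield) = 194; grand total N = 351.
Expected count = (row total × column total) / N = 100 × 194 / 351 = 55.271.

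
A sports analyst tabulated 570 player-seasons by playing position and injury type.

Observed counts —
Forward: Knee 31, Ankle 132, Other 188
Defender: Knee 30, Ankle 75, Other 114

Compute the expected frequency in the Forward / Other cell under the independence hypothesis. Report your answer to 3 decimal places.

185.968

Row total (Forward) = 351; column total (Other) = 302; grand total N = 570.
Expected count = (row total × column total) / N = 351 × 302 / 570 = 185.968.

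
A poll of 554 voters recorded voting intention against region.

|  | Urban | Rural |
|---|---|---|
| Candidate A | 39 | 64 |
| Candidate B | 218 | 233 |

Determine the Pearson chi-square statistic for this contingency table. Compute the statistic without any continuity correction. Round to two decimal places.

Row totals: 103, 451. Column totals: 257, 297. Grand total N = 554.
Expected counts (row total × column total / N):
  Candidate A, Urban: 103×257/554 = 47.782
  Candidate A, Rural: 103×297/554 = 55.218
  Candidate B, Urban: 451×257/554 = 209.218
  Candidate B, Rural: 451×297/554 = 241.782
Contributions (O − E)²/E:
  (39 − 47.782)²/47.782 = 1.6141
  (64 − 55.218)²/55.218 = 1.3967
  (218 − 209.218)²/209.218 = 0.3686
  (233 − 241.782)²/241.782 = 0.3190
χ² = 1.6141 + 1.3967 + 0.3686 + 0.3190 = 3.70

3.70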